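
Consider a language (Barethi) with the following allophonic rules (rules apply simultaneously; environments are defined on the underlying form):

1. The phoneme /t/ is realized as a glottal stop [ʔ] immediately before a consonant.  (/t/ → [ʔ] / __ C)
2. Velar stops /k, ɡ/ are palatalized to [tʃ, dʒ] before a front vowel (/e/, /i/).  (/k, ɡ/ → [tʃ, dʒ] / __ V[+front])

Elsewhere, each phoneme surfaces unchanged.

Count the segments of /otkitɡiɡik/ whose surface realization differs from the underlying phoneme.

5

Segments that undergo a rule: /t/ → [ʔ] (rule 1); /k/ → [tʃ] (rule 2); /t/ → [ʔ] (rule 1); /ɡ/ → [dʒ] (rule 2); /ɡ/ → [dʒ] (rule 2).
All other segments surface unchanged.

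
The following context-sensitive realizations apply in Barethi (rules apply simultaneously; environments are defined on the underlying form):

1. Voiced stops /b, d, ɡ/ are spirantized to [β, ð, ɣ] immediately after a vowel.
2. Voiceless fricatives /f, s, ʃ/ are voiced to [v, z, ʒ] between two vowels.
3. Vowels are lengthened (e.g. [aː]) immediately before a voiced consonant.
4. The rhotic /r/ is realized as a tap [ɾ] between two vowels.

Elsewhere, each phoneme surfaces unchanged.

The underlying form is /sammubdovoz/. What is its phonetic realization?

[saːmmuːβdoːvoːz]

/s/ (word-initial) fails the environment for rule 2, so it stays [s].
/a/ (between /s/ and /m/): before a voiced consonant, so rule 3 applies → [aː].
/m/ — not in any rule's target class → [m].
/m/ — not in any rule's target class → [m].
/u/ (between /m/ and /b/): before a voiced consonant, so rule 3 applies → [uː].
/b/ — between /u/ and /d/, immediately after a vowel — surfaces as [β] (rule 1).
/d/ (between /b/ and /o/) fails the environment for rule 1, so it stays [d].
/o/ (between /d/ and /v/) occurs before a voiced consonant → [oː] by rule 3.
/v/ (between /o/ and /o/) is unaffected → [v].
/o/ (between /v/ and /z/): before a voiced consonant, so rule 3 applies → [oː].
/z/ stays [z].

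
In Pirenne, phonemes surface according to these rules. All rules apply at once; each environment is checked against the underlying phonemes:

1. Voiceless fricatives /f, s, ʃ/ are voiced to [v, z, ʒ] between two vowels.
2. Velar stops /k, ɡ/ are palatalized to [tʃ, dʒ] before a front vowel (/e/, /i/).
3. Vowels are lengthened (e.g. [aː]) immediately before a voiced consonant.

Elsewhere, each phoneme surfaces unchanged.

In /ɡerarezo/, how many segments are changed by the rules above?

Segments that undergo a rule: /ɡ/ → [dʒ] (rule 2); /e/ → [eː] (rule 3); /a/ → [aː] (rule 3); /e/ → [eː] (rule 3).
All other segments surface unchanged.

4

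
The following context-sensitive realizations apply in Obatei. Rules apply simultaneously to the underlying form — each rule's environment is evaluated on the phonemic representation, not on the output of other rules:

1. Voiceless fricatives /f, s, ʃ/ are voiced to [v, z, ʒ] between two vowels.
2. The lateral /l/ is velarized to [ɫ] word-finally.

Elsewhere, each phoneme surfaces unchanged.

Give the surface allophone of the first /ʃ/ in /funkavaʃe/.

[ʒ]

/ʃ/ — between /a/ and /e/, between two vowels — surfaces as [ʒ] (rule 1).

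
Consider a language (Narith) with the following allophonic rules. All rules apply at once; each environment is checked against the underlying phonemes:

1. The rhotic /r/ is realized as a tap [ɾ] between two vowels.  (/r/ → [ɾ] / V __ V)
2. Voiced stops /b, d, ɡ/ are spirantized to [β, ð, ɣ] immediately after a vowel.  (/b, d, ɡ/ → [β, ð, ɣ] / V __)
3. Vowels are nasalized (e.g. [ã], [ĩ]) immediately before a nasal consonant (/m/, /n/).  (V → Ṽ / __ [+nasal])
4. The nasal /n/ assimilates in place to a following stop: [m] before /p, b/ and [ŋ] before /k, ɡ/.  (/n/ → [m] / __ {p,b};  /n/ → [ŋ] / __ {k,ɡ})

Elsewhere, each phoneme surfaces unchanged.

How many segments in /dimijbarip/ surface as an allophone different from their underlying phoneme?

Segments that undergo a rule: /i/ → [ĩ] (rule 3); /r/ → [ɾ] (rule 1).
All other segments surface unchanged.

2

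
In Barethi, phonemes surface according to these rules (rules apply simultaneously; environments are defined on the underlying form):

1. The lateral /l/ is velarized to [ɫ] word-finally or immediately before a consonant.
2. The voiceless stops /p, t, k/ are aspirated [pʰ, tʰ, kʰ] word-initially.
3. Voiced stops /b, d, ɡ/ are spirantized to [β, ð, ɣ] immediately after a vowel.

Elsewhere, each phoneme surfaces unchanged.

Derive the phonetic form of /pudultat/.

[pʰuðuɫtat]

/p/ meets the environment for rule 2 (word-initially) → [pʰ].
/u/ stays [u].
Rule 3 applies to /d/ (between /u/ and /u/: immediately after a vowel) → [ð].
/u/ (between /d/ and /l/) is unaffected → [u].
/l/ (between /u/ and /t/): word-finally or immediately before a consonant, so rule 1 applies → [ɫ].
/t/ (between /l/ and /a/) fails the environment for rule 2, so it stays [t].
/a/ — not in any rule's target class → [a].
/t/ — word-final; rule 2 does not apply here → [t].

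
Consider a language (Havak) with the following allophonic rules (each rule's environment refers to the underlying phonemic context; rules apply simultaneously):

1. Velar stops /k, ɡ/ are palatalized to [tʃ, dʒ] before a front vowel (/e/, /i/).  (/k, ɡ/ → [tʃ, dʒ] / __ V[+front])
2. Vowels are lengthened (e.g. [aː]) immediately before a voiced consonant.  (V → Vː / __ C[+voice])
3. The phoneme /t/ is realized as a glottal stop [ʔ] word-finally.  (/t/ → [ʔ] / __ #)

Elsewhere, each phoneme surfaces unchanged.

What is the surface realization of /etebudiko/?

[eteːbuːdiko]

/e/ (word-initial) fails the environment for rule 2, so it stays [e].
/t/ (between /e/ and /e/): rule 3 targets it, but not word-finally → unchanged [t].
Rule 2 applies to /e/ (between /t/ and /b/: before a voiced consonant) → [eː].
Rule 2 applies to /u/ (between /b/ and /d/: before a voiced consonant) → [uː].
/i/ — between /d/ and /k/; rule 2 does not apply here → [i].
/k/ — between /i/ and /o/; rule 1 does not apply here → [k].
/o/ (word-final) fails the environment for rule 2, so it stays [o].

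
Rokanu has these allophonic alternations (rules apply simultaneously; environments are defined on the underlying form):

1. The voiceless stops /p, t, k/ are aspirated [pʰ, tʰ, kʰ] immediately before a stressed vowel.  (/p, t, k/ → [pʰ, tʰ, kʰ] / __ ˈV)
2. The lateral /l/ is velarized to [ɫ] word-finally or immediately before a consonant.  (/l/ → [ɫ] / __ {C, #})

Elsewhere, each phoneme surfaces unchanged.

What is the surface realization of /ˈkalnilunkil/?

/k/ — word-initial, immediately before a stressed vowel — surfaces as [kʰ] (rule 1).
/a/ stays [a].
/l/ (between /a/ and /n/) occurs word-finally or immediately before a consonant → [ɫ] by rule 2.
/n/ (between /l/ and /i/): no rule targets it → [n].
/i/ (between /n/ and /l/) is unaffected → [i].
/l/ (between /i/ and /u/) is in the target of rule 2 but the environment (word-finally or immediately before a consonant) is not met → [l].
/u/ (between /l/ and /n/): no rule targets it → [u].
/n/ (between /u/ and /k/) is unaffected → [n].
/k/ (between /n/ and /i/) is in the target of rule 1 but the environment (immediately before a stressed vowel) is not met → [k].
/i/ (between /k/ and /l/) is unaffected → [i].
Rule 2 applies to /l/ (word-final: word-finally or immediately before a consonant) → [ɫ].

[ˈkʰaɫnilunkiɫ]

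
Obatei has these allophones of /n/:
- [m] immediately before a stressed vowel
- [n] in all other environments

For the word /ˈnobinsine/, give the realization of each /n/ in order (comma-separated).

[m], [n], [n]

Occurrence 1 (position 1): immediately before a stressed vowel → [m].
Occurrence 2 (position 5): no conditioning environment matches → elsewhere allophone [n].
Occurrence 3 (position 8): no conditioning environment matches → elsewhere allophone [n].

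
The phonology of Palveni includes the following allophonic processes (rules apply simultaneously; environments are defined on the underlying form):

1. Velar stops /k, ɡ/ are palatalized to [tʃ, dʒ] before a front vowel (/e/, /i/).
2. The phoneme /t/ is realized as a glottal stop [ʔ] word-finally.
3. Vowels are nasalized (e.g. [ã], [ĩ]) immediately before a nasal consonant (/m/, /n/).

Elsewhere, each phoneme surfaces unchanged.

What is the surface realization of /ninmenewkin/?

[nĩnmẽnewtʃĩn]

/n/ (word-initial) is unaffected → [n].
/i/ (between /n/ and /n/): before a nasal consonant, so rule 3 applies → [ĩ].
/n/ stays [n].
/m/ stays [m].
/e/ — between /m/ and /n/, before a nasal consonant — surfaces as [ẽ] (rule 3).
/n/ — not in any rule's target class → [n].
/e/ (between /n/ and /w/): rule 3 targets it, but not before a nasal consonant → unchanged [e].
/w/ (between /e/ and /k/) is unaffected → [w].
/k/ (between /w/ and /i/): before a front vowel, so rule 1 applies → [tʃ].
/i/ (between /k/ and /n/) occurs before a nasal consonant → [ĩ] by rule 3.
/n/ (word-final) is unaffected → [n].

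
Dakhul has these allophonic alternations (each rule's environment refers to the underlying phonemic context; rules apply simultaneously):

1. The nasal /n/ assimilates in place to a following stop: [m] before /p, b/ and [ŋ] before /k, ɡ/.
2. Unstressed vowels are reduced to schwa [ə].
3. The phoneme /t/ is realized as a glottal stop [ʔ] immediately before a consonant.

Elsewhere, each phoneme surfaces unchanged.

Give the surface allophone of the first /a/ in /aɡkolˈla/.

[ə]

Rule 2 applies to /a/ (word-initial: in an unstressed syllable) → [ə].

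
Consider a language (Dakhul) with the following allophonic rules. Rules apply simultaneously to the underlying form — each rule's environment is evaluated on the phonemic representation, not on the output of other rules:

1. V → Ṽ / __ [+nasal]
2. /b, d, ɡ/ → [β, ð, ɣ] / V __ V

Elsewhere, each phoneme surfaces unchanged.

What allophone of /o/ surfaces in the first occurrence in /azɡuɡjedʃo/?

[o]

/o/ (word-final) fails the environment for rule 1, so it stays [o].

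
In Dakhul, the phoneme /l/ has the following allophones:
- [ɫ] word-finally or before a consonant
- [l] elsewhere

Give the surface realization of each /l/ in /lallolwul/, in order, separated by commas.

[l], [ɫ], [l], [ɫ], [ɫ]

Occurrence 1 (position 1): no conditioning environment matches → elsewhere allophone [l].
Occurrence 2 (position 3): word-finally or before a consonant → [ɫ].
Occurrence 3 (position 4): no conditioning environment matches → elsewhere allophone [l].
Occurrence 4 (position 6): word-finally or before a consonant → [ɫ].
Occurrence 5 (position 9): word-finally or before a consonant → [ɫ].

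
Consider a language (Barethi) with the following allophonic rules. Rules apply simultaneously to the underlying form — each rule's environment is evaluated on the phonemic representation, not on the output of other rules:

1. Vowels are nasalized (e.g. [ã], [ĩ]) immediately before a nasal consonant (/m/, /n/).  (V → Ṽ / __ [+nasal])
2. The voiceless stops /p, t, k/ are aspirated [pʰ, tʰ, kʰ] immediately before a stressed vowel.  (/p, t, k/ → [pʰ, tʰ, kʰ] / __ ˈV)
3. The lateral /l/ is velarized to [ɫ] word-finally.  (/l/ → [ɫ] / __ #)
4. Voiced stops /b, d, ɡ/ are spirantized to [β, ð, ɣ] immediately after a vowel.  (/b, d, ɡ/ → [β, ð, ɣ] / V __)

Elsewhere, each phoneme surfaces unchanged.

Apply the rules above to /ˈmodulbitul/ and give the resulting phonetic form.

[ˈmoðulbituɫ]

/m/ stays [m].
/o/ (between /m/ and /d/) fails the environment for rule 1, so it stays [o].
Rule 4 applies to /d/ (between /o/ and /u/: immediately after a vowel) → [ð].
/u/ (between /d/ and /l/): rule 1 targets it, but not before a nasal consonant → unchanged [u].
/l/ (between /u/ and /b/): rule 3 targets it, but not word-finally → unchanged [l].
/b/ (between /l/ and /i/) fails the environment for rule 4, so it stays [b].
/i/ (between /b/ and /t/) is in the target of rule 1 but the environment (before a nasal consonant) is not met → [i].
/t/ (between /i/ and /u/) fails the environment for rule 2, so it stays [t].
/u/ (between /t/ and /l/) fails the environment for rule 1, so it stays [u].
/l/ (word-final): word-finally, so rule 3 applies → [ɫ].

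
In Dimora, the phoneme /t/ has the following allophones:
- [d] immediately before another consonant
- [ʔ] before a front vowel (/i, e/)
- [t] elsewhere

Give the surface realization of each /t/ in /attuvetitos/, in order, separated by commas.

[d], [t], [ʔ], [t]

Occurrence 1 (position 2): immediately before another consonant → [d].
Occurrence 2 (position 3): no conditioning environment matches → elsewhere allophone [t].
Occurrence 3 (position 7): before a front vowel (/i, e/) → [ʔ].
Occurrence 4 (position 9): no conditioning environment matches → elsewhere allophone [t].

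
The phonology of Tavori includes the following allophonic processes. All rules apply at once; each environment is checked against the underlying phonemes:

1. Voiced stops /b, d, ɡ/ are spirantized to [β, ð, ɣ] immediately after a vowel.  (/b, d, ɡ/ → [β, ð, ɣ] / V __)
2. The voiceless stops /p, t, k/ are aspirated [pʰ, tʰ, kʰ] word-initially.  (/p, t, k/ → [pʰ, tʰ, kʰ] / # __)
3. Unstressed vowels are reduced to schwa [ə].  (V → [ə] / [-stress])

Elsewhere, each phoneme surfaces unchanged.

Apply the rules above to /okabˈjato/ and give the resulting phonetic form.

/o/ — word-initial, in an unstressed syllable — surfaces as [ə] (rule 3).
/k/ (between /o/ and /a/): rule 2 targets it, but not word-initially → unchanged [k].
/a/ meets the environment for rule 3 (in an unstressed syllable) → [ə].
/b/ (between /a/ and /j/) occurs immediately after a vowel → [β] by rule 1.
/a/ (between /j/ and /t/) fails the environment for rule 3, so it stays [a].
/t/ (between /a/ and /o/) is in the target of rule 2 but the environment (word-initially) is not met → [t].
/o/ meets the environment for rule 3 (in an unstressed syllable) → [ə].

[əkəβˈjatə]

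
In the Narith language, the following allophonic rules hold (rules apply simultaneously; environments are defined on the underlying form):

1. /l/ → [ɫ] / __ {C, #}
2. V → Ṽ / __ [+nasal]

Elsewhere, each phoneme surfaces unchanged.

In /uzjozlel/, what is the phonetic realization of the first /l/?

[l]

/l/ (between /z/ and /e/): rule 1 targets it, but not word-finally or immediately before a consonant → unchanged [l].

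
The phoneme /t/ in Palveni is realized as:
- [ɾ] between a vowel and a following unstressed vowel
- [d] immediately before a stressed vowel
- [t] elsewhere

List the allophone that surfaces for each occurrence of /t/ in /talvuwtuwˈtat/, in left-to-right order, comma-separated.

Occurrence 1 (position 1): no conditioning environment matches → elsewhere allophone [t].
Occurrence 2 (position 7): no conditioning environment matches → elsewhere allophone [t].
Occurrence 3 (position 10): immediately before a stressed vowel → [d].
Occurrence 4 (position 12): no conditioning environment matches → elsewhere allophone [t].

[t], [t], [d], [t]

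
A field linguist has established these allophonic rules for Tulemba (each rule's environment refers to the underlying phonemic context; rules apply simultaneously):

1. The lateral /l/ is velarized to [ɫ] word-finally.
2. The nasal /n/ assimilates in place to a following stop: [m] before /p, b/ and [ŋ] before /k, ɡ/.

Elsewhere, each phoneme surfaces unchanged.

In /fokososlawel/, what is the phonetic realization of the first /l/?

/l/ (between /s/ and /a/): rule 1 targets it, but not word-finally → unchanged [l].

[l]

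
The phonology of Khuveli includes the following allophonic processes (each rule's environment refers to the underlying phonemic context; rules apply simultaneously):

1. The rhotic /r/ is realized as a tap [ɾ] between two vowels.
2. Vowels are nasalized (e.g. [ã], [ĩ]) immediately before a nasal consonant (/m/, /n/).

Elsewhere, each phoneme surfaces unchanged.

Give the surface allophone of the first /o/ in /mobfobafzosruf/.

/o/ (between /m/ and /b/) fails the environment for rule 2, so it stays [o].

[o]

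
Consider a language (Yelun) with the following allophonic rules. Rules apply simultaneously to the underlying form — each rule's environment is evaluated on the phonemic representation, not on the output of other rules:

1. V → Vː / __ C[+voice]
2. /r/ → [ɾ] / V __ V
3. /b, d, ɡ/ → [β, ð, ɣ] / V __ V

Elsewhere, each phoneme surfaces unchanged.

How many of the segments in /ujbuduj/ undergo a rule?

Segments that undergo a rule: /u/ → [uː] (rule 1); /u/ → [uː] (rule 1); /d/ → [ð] (rule 3); /u/ → [uː] (rule 1).
All other segments surface unchanged.

4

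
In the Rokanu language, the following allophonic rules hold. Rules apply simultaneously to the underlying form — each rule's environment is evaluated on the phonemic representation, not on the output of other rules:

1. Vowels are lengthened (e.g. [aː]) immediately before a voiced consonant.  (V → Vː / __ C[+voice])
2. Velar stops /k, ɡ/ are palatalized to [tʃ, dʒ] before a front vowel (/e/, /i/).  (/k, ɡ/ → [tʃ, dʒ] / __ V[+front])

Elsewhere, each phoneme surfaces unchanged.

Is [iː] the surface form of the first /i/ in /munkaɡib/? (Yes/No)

/i/ (between /ɡ/ and /b/): before a voiced consonant, so rule 1 applies → [iː].
The actual realization is [iː], which matches [iː].

Yes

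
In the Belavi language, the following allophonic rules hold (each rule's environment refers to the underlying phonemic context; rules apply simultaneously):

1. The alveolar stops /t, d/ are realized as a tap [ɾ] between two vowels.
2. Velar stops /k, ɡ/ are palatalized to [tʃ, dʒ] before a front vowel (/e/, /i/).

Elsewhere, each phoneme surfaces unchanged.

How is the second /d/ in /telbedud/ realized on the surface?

/d/ (word-final) fails the environment for rule 1, so it stays [d].

[d]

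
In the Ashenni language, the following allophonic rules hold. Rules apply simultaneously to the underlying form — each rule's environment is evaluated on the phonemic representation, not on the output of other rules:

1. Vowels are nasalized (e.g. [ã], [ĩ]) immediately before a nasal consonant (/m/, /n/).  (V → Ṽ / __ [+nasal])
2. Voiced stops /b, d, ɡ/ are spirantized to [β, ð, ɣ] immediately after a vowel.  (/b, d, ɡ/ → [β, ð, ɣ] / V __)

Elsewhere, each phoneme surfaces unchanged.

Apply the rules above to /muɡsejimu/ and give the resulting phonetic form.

/m/ (word-initial) is unaffected → [m].
/u/ — between /m/ and /ɡ/; rule 1 does not apply here → [u].
/ɡ/ (between /u/ and /s/): immediately after a vowel, so rule 2 applies → [ɣ].
/s/ stays [s].
/e/ — between /s/ and /j/; rule 1 does not apply here → [e].
/j/ — not in any rule's target class → [j].
/i/ (between /j/ and /m/): before a nasal consonant, so rule 1 applies → [ĩ].
/m/ — not in any rule's target class → [m].
/u/ (word-final) fails the environment for rule 1, so it stays [u].

[muɣsejĩmu]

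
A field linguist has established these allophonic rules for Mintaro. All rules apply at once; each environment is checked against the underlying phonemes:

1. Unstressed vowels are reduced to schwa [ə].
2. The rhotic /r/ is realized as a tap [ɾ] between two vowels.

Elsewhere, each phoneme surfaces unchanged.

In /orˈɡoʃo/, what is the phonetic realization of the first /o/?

/o/ — word-initial, in an unstressed syllable — surfaces as [ə] (rule 1).

[ə]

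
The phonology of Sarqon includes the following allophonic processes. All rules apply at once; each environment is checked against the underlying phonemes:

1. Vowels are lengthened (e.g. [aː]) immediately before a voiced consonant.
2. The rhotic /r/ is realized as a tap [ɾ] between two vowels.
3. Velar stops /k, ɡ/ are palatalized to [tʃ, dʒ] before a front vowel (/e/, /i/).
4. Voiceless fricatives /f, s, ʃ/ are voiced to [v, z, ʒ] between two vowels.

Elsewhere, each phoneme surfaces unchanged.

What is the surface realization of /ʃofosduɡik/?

[ʃovosduːdʒik]

/ʃ/ — word-initial; rule 4 does not apply here → [ʃ].
/o/ (between /ʃ/ and /f/) is in the target of rule 1 but the environment (before a voiced consonant) is not met → [o].
Rule 4 applies to /f/ (between /o/ and /o/: between two vowels) → [v].
/o/ (between /f/ and /s/): rule 1 targets it, but not before a voiced consonant → unchanged [o].
/s/ — between /o/ and /d/; rule 4 does not apply here → [s].
/d/ (between /s/ and /u/): no rule targets it → [d].
/u/ — between /d/ and /ɡ/, before a voiced consonant — surfaces as [uː] (rule 1).
/ɡ/ — between /u/ and /i/, before a front vowel — surfaces as [dʒ] (rule 3).
/i/ (between /ɡ/ and /k/): rule 1 targets it, but not before a voiced consonant → unchanged [i].
/k/ (word-final) fails the environment for rule 3, so it stays [k].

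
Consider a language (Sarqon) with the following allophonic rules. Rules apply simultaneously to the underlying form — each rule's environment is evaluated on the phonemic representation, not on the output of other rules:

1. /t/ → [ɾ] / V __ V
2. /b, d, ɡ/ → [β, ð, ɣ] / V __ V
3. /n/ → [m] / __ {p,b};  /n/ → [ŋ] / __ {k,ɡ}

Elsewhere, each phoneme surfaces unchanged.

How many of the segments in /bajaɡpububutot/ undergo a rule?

3

Segments that undergo a rule: /b/ → [β] (rule 2); /b/ → [β] (rule 2); /t/ → [ɾ] (rule 1).
All other segments surface unchanged.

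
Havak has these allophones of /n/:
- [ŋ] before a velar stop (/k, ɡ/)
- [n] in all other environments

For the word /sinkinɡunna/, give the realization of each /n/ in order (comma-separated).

Occurrence 1 (position 3): before a velar stop → [ŋ].
Occurrence 2 (position 6): before a velar stop → [ŋ].
Occurrence 3 (position 9): no conditioning environment matches → elsewhere allophone [n].
Occurrence 4 (position 10): no conditioning environment matches → elsewhere allophone [n].

[ŋ], [ŋ], [n], [n]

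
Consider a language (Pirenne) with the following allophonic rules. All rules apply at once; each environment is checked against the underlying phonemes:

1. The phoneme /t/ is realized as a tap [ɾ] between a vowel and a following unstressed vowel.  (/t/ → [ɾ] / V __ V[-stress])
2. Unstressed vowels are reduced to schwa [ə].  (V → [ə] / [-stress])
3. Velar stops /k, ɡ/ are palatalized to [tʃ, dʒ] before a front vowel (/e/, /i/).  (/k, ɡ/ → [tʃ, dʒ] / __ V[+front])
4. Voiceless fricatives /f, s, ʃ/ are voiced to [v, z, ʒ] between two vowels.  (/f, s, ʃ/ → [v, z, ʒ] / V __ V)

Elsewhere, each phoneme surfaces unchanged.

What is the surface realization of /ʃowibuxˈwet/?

[ʃəwəbəxˈwet]

/ʃ/ — word-initial; rule 4 does not apply here → [ʃ].
/o/ (between /ʃ/ and /w/): in an unstressed syllable, so rule 2 applies → [ə].
/w/ (between /o/ and /i/) is unaffected → [w].
/i/ (between /w/ and /b/) occurs in an unstressed syllable → [ə] by rule 2.
/b/ (between /i/ and /u/) is unaffected → [b].
/u/ (between /b/ and /x/) occurs in an unstressed syllable → [ə] by rule 2.
/x/ stays [x].
/w/ stays [w].
/e/ (between /w/ and /t/): rule 2 targets it, but not in an unstressed syllable → unchanged [e].
/t/ (word-final) is in the target of rule 1 but the environment (between a vowel and a following unstressed vowel) is not met → [t].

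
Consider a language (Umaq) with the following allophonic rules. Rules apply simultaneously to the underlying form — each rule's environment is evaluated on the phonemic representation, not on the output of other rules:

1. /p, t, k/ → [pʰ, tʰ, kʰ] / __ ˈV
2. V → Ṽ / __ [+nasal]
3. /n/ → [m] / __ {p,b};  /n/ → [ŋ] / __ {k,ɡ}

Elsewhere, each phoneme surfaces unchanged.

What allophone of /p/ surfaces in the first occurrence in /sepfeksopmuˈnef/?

/p/ — between /e/ and /f/; rule 1 does not apply here → [p].

[p]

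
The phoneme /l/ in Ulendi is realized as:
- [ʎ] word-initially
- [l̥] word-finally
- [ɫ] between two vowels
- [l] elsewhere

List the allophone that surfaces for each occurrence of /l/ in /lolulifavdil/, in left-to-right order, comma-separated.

Occurrence 1 (position 1): word-initially → [ʎ].
Occurrence 2 (position 3): between two vowels → [ɫ].
Occurrence 3 (position 5): between two vowels → [ɫ].
Occurrence 4 (position 12): word-finally → [l̥].

[ʎ], [ɫ], [ɫ], [l̥]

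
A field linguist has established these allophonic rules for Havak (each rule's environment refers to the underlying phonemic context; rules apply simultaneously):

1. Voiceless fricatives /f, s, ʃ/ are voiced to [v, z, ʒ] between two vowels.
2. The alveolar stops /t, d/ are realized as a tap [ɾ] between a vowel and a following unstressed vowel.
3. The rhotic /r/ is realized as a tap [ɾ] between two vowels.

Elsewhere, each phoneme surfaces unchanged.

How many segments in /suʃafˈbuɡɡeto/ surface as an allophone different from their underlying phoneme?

Segments that undergo a rule: /ʃ/ → [ʒ] (rule 1); /t/ → [ɾ] (rule 2).
All other segments surface unchanged.

2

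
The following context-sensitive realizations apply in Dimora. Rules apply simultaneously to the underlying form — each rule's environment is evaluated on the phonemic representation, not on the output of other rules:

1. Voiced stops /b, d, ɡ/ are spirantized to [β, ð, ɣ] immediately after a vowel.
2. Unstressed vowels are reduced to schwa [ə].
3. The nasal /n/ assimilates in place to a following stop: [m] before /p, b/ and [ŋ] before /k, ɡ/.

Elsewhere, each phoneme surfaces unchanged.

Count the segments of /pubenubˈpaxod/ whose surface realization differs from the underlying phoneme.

Segments that undergo a rule: /u/ → [ə] (rule 2); /b/ → [β] (rule 1); /e/ → [ə] (rule 2); /u/ → [ə] (rule 2); /b/ → [β] (rule 1); /o/ → [ə] (rule 2); /d/ → [ð] (rule 1).
All other segments surface unchanged.

7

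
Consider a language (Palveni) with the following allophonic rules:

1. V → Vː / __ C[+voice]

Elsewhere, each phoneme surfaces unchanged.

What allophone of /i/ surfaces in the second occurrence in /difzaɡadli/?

[i]

/i/ (word-final) fails the environment for rule 1, so it stays [i].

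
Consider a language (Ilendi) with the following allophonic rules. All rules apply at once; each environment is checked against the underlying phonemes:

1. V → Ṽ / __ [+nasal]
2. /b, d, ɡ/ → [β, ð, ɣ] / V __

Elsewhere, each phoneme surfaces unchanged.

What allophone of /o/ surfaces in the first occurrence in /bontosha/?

/o/ — between /b/ and /n/, before a nasal consonant — surfaces as [õ] (rule 1).

[õ]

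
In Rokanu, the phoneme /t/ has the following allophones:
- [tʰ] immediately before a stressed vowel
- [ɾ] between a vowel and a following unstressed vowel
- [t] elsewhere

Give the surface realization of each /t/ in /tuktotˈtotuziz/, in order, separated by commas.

[t], [t], [t], [tʰ], [ɾ]

Occurrence 1 (position 1): no conditioning environment matches → elsewhere allophone [t].
Occurrence 2 (position 4): no conditioning environment matches → elsewhere allophone [t].
Occurrence 3 (position 6): no conditioning environment matches → elsewhere allophone [t].
Occurrence 4 (position 7): immediately before a stressed vowel → [tʰ].
Occurrence 5 (position 9): between a vowel and an unstressed vowel → [ɾ].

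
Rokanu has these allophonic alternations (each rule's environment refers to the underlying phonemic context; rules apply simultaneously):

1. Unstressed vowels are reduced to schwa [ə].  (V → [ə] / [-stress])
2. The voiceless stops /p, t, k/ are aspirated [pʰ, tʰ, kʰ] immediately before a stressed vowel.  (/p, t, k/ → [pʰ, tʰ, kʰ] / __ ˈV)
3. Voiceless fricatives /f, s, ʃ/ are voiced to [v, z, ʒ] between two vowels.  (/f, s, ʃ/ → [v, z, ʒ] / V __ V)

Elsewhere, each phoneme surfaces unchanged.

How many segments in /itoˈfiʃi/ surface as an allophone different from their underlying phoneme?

5

Segments that undergo a rule: /i/ → [ə] (rule 1); /o/ → [ə] (rule 1); /f/ → [v] (rule 3); /ʃ/ → [ʒ] (rule 3); /i/ → [ə] (rule 1).
All other segments surface unchanged.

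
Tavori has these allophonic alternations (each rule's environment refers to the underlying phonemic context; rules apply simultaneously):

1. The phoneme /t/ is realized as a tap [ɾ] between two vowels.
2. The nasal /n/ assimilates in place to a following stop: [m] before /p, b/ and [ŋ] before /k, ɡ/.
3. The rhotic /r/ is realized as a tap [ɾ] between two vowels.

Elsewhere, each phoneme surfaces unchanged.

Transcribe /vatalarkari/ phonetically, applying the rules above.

/v/ (word-initial): no rule targets it → [v].
/a/ stays [a].
/t/ meets the environment for rule 1 (between two vowels) → [ɾ].
/a/ — not in any rule's target class → [a].
/l/ (between /a/ and /a/) is unaffected → [l].
/a/ (between /l/ and /r/): no rule targets it → [a].
/r/ — between /a/ and /k/; rule 3 does not apply here → [r].
/k/ (between /r/ and /a/): no rule targets it → [k].
/a/ (between /k/ and /r/): no rule targets it → [a].
/r/ (between /a/ and /i/): between two vowels, so rule 3 applies → [ɾ].
/i/ stays [i].

[vaɾalarkaɾi]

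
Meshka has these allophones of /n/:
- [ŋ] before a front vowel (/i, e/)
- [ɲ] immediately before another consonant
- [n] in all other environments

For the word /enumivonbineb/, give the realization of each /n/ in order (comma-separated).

Occurrence 1 (position 2): no conditioning environment matches → elsewhere allophone [n].
Occurrence 2 (position 8): immediately before another consonant → [ɲ].
Occurrence 3 (position 11): before a front vowel (/i, e/) → [ŋ].

[n], [ɲ], [ŋ]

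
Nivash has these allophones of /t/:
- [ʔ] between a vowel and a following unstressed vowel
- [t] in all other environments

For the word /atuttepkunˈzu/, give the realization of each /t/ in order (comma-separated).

Occurrence 1 (position 2): between a vowel and a following unstressed vowel → [ʔ].
Occurrence 2 (position 4): no conditioning environment matches → elsewhere allophone [t].
Occurrence 3 (position 5): no conditioning environment matches → elsewhere allophone [t].

[ʔ], [t], [t]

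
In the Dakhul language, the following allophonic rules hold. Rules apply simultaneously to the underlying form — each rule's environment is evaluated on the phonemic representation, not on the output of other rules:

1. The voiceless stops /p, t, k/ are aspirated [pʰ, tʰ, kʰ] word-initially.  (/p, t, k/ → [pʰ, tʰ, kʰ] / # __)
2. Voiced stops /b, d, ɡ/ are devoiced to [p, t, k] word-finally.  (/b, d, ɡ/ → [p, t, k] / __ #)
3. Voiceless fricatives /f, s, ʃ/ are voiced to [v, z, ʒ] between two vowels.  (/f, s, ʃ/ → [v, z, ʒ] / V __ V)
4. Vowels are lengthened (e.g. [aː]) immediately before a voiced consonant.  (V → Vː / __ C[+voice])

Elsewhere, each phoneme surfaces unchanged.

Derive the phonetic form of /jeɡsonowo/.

[jeːɡsoːnoːwo]

/j/ (word-initial) is unaffected → [j].
/e/ — between /j/ and /ɡ/, before a voiced consonant — surfaces as [eː] (rule 4).
/ɡ/ (between /e/ and /s/): rule 2 targets it, but not word-finally → unchanged [ɡ].
/s/ (between /ɡ/ and /o/) fails the environment for rule 3, so it stays [s].
/o/ meets the environment for rule 4 (before a voiced consonant) → [oː].
/n/ — not in any rule's target class → [n].
/o/ — between /n/ and /w/, before a voiced consonant — surfaces as [oː] (rule 4).
/w/ (between /o/ and /o/) is unaffected → [w].
/o/ (word-final) is in the target of rule 4 but the environment (before a voiced consonant) is not met → [o].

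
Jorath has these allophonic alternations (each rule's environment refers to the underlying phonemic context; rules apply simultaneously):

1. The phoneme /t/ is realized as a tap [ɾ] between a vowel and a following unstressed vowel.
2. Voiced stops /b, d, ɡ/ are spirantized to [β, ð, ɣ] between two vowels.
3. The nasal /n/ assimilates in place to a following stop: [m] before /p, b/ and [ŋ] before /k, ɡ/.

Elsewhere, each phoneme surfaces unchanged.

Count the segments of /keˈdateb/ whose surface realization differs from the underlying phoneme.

2

Segments that undergo a rule: /d/ → [ð] (rule 2); /t/ → [ɾ] (rule 1).
All other segments surface unchanged.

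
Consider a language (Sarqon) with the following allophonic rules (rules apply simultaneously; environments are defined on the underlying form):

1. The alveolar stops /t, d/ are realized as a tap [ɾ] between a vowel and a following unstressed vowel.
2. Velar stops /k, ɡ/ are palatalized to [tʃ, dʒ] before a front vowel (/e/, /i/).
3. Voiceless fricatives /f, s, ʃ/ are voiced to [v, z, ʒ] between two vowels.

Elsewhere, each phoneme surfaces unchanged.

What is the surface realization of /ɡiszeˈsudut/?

[dʒiszeˈzuɾut]

/ɡ/ (word-initial): before a front vowel, so rule 2 applies → [dʒ].
/i/ — not in any rule's target class → [i].
/s/ (between /i/ and /z/) is in the target of rule 3 but the environment (between two vowels) is not met → [s].
/z/ stays [z].
/e/ stays [e].
/s/ (between /e/ and /u/): between two vowels, so rule 3 applies → [z].
/u/ (between /s/ and /d/) is unaffected → [u].
/d/ (between /u/ and /u/) occurs between a vowel and a following unstressed vowel → [ɾ] by rule 1.
/u/ stays [u].
/t/ — word-final; rule 1 does not apply here → [t].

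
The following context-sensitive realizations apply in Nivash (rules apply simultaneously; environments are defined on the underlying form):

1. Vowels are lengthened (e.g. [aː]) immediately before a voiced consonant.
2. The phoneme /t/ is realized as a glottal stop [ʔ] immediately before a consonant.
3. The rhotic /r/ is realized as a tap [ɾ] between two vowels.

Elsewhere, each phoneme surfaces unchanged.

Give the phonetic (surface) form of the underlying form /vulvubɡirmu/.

[vuːlvuːbɡiːrmu]

/v/ (word-initial): no rule targets it → [v].
/u/ (between /v/ and /l/): before a voiced consonant, so rule 1 applies → [uː].
/l/ stays [l].
/v/ stays [v].
/u/ (between /v/ and /b/) occurs before a voiced consonant → [uː] by rule 1.
/b/ stays [b].
/ɡ/ (between /b/ and /i/): no rule targets it → [ɡ].
/i/ (between /ɡ/ and /r/) occurs before a voiced consonant → [iː] by rule 1.
/r/ (between /i/ and /m/) is in the target of rule 3 but the environment (between two vowels) is not met → [r].
/m/ stays [m].
/u/ (word-final) fails the environment for rule 1, so it stays [u].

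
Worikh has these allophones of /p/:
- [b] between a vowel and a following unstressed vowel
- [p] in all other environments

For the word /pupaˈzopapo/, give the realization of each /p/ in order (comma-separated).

Occurrence 1 (position 1): no conditioning environment matches → elsewhere allophone [p].
Occurrence 2 (position 3): between a vowel and a following unstressed vowel → [b].
Occurrence 3 (position 7): between a vowel and a following unstressed vowel → [b].
Occurrence 4 (position 9): between a vowel and a following unstressed vowel → [b].

[p], [b], [b], [b]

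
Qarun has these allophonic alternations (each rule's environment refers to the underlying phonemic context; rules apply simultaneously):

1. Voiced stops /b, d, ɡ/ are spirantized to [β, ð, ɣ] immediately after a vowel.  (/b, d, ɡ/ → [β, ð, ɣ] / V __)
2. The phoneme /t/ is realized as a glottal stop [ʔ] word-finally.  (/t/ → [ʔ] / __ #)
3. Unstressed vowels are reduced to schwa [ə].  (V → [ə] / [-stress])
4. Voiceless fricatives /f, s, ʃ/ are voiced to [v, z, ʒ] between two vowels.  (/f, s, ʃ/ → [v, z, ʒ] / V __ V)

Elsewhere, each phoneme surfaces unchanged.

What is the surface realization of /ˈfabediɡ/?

[ˈfaβəðəɣ]

/f/ — word-initial; rule 4 does not apply here → [f].
/a/ (between /f/ and /b/) is in the target of rule 3 but the environment (in an unstressed syllable) is not met → [a].
/b/ — between /a/ and /e/, immediately after a vowel — surfaces as [β] (rule 1).
/e/ (between /b/ and /d/): in an unstressed syllable, so rule 3 applies → [ə].
/d/ (between /e/ and /i/): immediately after a vowel, so rule 1 applies → [ð].
/i/ — between /d/ and /ɡ/, in an unstressed syllable — surfaces as [ə] (rule 3).
/ɡ/ meets the environment for rule 1 (immediately after a vowel) → [ɣ].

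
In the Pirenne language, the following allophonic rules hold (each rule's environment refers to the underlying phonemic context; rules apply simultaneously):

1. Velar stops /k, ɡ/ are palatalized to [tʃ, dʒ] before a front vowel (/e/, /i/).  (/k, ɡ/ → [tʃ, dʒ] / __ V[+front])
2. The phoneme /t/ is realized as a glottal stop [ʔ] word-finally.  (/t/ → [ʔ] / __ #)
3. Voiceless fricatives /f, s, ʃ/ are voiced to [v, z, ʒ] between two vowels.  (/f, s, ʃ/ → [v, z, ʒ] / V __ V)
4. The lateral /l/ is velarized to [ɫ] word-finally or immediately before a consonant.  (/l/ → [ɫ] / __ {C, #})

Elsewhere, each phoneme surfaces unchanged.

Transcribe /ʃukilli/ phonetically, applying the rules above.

/ʃ/ (word-initial) fails the environment for rule 3, so it stays [ʃ].
/u/ (between /ʃ/ and /k/): no rule targets it → [u].
/k/ (between /u/ and /i/) occurs before a front vowel → [tʃ] by rule 1.
/i/ (between /k/ and /l/): no rule targets it → [i].
/l/ (between /i/ and /l/) occurs word-finally or immediately before a consonant → [ɫ] by rule 4.
/l/ (between /l/ and /i/) is in the target of rule 4 but the environment (word-finally or immediately before a consonant) is not met → [l].
/i/ — not in any rule's target class → [i].

[ʃutʃiɫli]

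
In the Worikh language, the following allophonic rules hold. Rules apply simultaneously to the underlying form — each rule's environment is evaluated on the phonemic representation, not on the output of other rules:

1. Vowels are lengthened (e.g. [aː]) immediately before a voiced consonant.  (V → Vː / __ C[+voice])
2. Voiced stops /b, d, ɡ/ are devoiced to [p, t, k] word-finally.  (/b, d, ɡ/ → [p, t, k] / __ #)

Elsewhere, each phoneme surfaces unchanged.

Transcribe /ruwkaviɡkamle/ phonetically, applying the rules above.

/u/ meets the environment for rule 1 (before a voiced consonant) → [uː].
/a/ (between /k/ and /v/) occurs before a voiced consonant → [aː] by rule 1.
Rule 1 applies to /i/ (between /v/ and /ɡ/: before a voiced consonant) → [iː].
/ɡ/ (between /i/ and /k/) is in the target of rule 2 but the environment (word-finally) is not met → [ɡ].
Rule 1 applies to /a/ (between /k/ and /m/: before a voiced consonant) → [aː].
/e/ — word-final; rule 1 does not apply here → [e].

[ruːwkaːviːɡkaːmle]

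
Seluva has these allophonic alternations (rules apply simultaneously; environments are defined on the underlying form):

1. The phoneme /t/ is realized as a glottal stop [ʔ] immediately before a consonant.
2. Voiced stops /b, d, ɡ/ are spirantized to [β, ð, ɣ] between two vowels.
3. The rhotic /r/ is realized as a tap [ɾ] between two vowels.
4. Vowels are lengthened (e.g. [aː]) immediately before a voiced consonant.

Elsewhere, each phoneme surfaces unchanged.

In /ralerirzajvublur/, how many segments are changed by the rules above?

Segments that undergo a rule: /a/ → [aː] (rule 4); /e/ → [eː] (rule 4); /r/ → [ɾ] (rule 3); /i/ → [iː] (rule 4); /a/ → [aː] (rule 4); /u/ → [uː] (rule 4); /u/ → [uː] (rule 4).
All other segments surface unchanged.

7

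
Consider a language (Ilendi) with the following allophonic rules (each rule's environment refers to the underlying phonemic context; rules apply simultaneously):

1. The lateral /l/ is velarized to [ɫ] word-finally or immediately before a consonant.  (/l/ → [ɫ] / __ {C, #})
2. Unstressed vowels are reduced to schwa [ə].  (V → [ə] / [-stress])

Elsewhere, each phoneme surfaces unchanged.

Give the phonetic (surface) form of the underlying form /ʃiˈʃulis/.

[ʃəˈʃuləs]

/ʃ/ (word-initial) is unaffected → [ʃ].
/i/ (between /ʃ/ and /ʃ/): in an unstressed syllable, so rule 2 applies → [ə].
/ʃ/ (between /i/ and /u/): no rule targets it → [ʃ].
/u/ — between /ʃ/ and /l/; rule 2 does not apply here → [u].
/l/ — between /u/ and /i/; rule 1 does not apply here → [l].
/i/ — between /l/ and /s/, in an unstressed syllable — surfaces as [ə] (rule 2).
/s/ (word-final) is unaffected → [s].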